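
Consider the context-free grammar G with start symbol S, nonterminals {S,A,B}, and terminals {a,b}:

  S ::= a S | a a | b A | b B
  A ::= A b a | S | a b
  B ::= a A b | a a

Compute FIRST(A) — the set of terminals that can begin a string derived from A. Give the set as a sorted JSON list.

FIRST sets, iterate to fixpoint:
[1]
  A via A→a b: +{a}
  B via B→a A b: +{a}
  S via S→a S: +{a}
  S via S→b A: +{b}
  S: {a,b}  A: {a}  B: {a}
[2]
  A via A→S: +{b}
  S: {a,b}  A: {a,b}  B: {a}
[3] done
  S: {a,b}  A: {a,b}  B: {a}

FIRST(A) = ["a", "b"]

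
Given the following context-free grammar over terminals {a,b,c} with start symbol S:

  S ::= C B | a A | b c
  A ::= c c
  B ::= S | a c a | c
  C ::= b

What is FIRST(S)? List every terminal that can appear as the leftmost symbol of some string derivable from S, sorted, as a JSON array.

Compute FIRST by fixpoint:
iter 1:
  A via A→c c: +{c}
  B via B→a c a: +{a}
  B via B→c: +{c}
  C via C→b: +{b}
  S via S→C B: +{b}
  S via S→a A: +{a}
  FIRST(S)={a,b}  FIRST(A)={c}  FIRST(B)={a,c}  FIRST(C)={b}
iter 2:
  B via B→S: +{b}
  FIRST(S)={a,b}  FIRST(A)={c}  FIRST(B)={a,b,c}  FIRST(C)={b}
iter 3: — fixpoint
  FIRST(S)={a,b}  FIRST(A)={c}  FIRST(B)={a,b,c}  FIRST(C)={b}

FIRST(S) = ["a", "b"]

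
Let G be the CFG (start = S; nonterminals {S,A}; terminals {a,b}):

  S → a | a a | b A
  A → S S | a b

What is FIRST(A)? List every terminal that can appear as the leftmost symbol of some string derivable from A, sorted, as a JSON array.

FIRST iteration:
iter 1:
  A via A→a b: +{a}
  S via S→a: +{a}
  S via S→b A: +{b}
  S: {a,b}  A: {a}
iter 2:
  A via A→S S: +{b}
  S: {a,b}  A: {a,b}
iter 3: done
  S: {a,b}  A: {a,b}

FIRST(A) = ["a", "b"]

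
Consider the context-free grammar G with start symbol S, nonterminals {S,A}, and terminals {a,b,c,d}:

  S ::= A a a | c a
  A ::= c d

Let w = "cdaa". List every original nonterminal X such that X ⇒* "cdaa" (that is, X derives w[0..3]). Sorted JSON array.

Convert to CNF:
  S -> A X3 | T0 T2
  A -> T0 T1
  T0 -> c
  T1 -> d
  T2 -> a
  X3 -> T2 T2

CYK table (by increasing span), restricted to cells inside w[0..3]:
  cell(0,0) c: {T0}  orig:{}
  cell(1,1) d: {T1}  orig:{}
  cell(2,2) a: {T2}  orig:{}
  cell(3,3) a: {T2}  orig:{}
  cell(0,1) cd: {A}
  cell(1,2) da: ∅
  cell(2,3) aa: {X3}  orig:{}
  cell(0,2) cda: ∅
  cell(1,3) daa: ∅
  cell(0,3) cdaa: {S}

Original NTs in T[0,3] deriving "cdaa": ["S"]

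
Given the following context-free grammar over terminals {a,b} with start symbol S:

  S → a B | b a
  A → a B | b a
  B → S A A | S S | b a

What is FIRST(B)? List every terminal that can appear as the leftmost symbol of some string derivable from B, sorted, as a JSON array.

FIRST iteration:
pass 1:
  A via A→a B: +{a}
  A via A→b a: +{b}
  B via B→b a: +{b}
  S via S→a B: +{a}
  S via S→b a: +{b}
  S: {a,b}  A: {a,b}  B: {b}
pass 2:
  B via B→S A A: +{a}
  S: {a,b}  A: {a,b}  B: {a,b}
pass 3: — fixpoint
  S: {a,b}  A: {a,b}  B: {a,b}

FIRST(B) = ["a", "b"]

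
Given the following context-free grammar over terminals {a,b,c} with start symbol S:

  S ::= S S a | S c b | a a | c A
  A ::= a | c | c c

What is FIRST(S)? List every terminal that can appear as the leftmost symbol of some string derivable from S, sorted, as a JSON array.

FIRST sets, iterate to fixpoint:
pass 1:
  A via A→a: +{a}
  A via A→c: +{c}
  S via S→a a: +{a}
  S via S→c A: +{c}
  FIRST[S]={a,c}  FIRST[A]={a,c}
pass 2: done
  FIRST[S]={a,c}  FIRST[A]={a,c}

FIRST(S) = ["a", "c"]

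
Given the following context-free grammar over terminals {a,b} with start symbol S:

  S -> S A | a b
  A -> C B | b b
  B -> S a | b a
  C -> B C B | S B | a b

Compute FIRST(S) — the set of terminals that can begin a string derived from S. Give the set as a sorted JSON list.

FIRST iteration:
pass 1:
  A via A→b b: +{b}
  B via B→b a: +{b}
  C via C→B C B: +{b}
  C via C→a b: +{a}
  S via S→a b: +{a}
  FIRST[S]={a}  FIRST[A]={b}  FIRST[B]={b}  FIRST[C]={a,b}
pass 2:
  A via A→C B: +{a}
  B via B→S a: +{a}
  FIRST[S]={a}  FIRST[A]={a,b}  FIRST[B]={a,b}  FIRST[C]={a,b}
pass 3: — fixpoint
  FIRST[S]={a}  FIRST[A]={a,b}  FIRST[B]={a,b}  FIRST[C]={a,b}

FIRST(S) = ["a"]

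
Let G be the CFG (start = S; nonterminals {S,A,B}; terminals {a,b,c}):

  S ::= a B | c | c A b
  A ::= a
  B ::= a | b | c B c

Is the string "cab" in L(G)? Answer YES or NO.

Convert to CNF:
  S -> T0 X4 | T1 B | c
  A -> a
  B -> T0 X3 | a | b
  T0 -> c
  T1 -> a
  T2 -> b
  X3 -> B T0
  X4 -> A T2

Fill CYK table bottom-up:
  [0..0]={S,T0}  "c"  orig:{S}
  [1..1]={A,B,T1}  "a"  orig:{A,B}
  [2..2]={B,T2}  "b"  orig:{B}
  [0..1]=∅  "ca"
  [1..2]={S,X4}  "ab"  orig:{S}
  [0..2]={S}  "cab"

S ∈ T[0,2] ⇒ YES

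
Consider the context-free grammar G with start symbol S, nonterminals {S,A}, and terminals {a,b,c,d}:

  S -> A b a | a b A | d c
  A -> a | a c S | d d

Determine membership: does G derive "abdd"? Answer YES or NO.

Convert to CNF:
  S -> A X5 | T0 X6 | T2 T1
  A -> T0 X4 | T2 T2 | a
  T0 -> a
  T1 -> c
  T2 -> d
  T3 -> b
  X4 -> T1 S
  X5 -> T3 T0
  X6 -> T3 A

Fill CYK table bottom-up:
  cell(0,0) a: {A,T0}  orig:{A}
  cell(1,1) b: {T3}  orig:{}
  cell(2,2) d: {T2}  orig:{}
  cell(3,3) d: {T2}  orig:{}
  cell(0,1) ab: ∅
  cell(1,2) bd: ∅
  cell(2,3) dd: {A}
  cell(0,2) abd: ∅
  cell(1,3) bdd: {X6}  orig:{}
  cell(0,3) abdd: {S}

S ∈ T[0,3] ⇒ YES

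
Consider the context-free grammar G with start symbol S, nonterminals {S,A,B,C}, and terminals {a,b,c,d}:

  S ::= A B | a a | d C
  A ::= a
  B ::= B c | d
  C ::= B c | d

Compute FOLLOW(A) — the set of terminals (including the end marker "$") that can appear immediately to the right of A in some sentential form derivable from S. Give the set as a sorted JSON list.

FIRST iteration:
[1]
  A via A→a: +{a}
  B via B→d: +{d}
  C via C→B c: +{d}
  S via S→A B: +{a}
  S via S→d C: +{d}
  S: {a,d}  A: {a}  B: {d}  C: {d}
[2] done
  S: {a,d}  A: {a}  B: {d}  C: {d}

FOLLOW sets:
seed FOLLOW(S) with $
round 1:
  B→B c: FOLLOW(B) ⊇ FIRST(c) = {c}; new: +{c}
  S→A B: FOLLOW(A) ⊇ FIRST(B) = {d}; new: +{d}
  S→A B: FOLLOW(B) ⊇ FOLLOW(S) ⊇ {$}; new: +{$}
  S→d C: FOLLOW(C) ⊇ FOLLOW(S) ⊇ {$}; new: +{$}
  FOLLOW(S)={$}  FOLLOW(A)={d}  FOLLOW(B)={$,c}  FOLLOW(C)={$}
round 2: done
  FOLLOW(S)={$}  FOLLOW(A)={d}  FOLLOW(B)={$,c}  FOLLOW(C)={$}

FOLLOW(A) = ["d"]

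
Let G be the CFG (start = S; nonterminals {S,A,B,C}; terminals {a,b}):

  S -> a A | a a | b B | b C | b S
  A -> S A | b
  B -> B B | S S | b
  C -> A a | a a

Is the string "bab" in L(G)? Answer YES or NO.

Convert to CNF:
  S -> T0 A | T0 T0 | T1 B | T1 C | T1 S
  A -> S A | b
  B -> B B | S S | b
  C -> A T0 | T0 T0
  T0 -> a
  T1 -> b

Fill CYK table bottom-up:
  cell(0,0) b: {A,B,T1}  orig:{A,B}
  cell(1,1) a: {T0}  orig:{}
  cell(2,2) b: {A,B,T1}  orig:{A,B}
  cell(0,1) ba: {C}
  cell(1,2) ab: {S}
  cell(0,2) bab: {S}

S ∈ T[0,2] ⇒ YES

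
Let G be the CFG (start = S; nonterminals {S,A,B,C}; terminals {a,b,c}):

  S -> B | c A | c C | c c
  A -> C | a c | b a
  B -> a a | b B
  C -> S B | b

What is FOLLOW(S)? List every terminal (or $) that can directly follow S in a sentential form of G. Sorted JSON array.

FIRST iteration:
[1]
  A via A→a c: +{a}
  A via A→b a: +{b}
  B via B→a a: +{a}
  B via B→b B: +{b}
  C via C→b: +{b}
  S via S→B: +{a,b}
  S via S→c A: +{c}
  FIRST(S)={a,b,c}  FIRST(A)={a,b}  FIRST(B)={a,b}  FIRST(C)={b}
[2]
  C via C→S B: +{a,c}
  FIRST(S)={a,b,c}  FIRST(A)={a,b}  FIRST(B)={a,b}  FIRST(C)={a,b,c}
[3]
  A via A→C: +{c}
  FIRST(S)={a,b,c}  FIRST(A)={a,b,c}  FIRST(B)={a,b}  FIRST(C)={a,b,c}
[4] — fixpoint
  FIRST(S)={a,b,c}  FIRST(A)={a,b,c}  FIRST(B)={a,b}  FIRST(C)={a,b,c}

FOLLOW iteration:
seed FOLLOW(S) with $
iter 1:
  C→S B: FOLLOW(S) ⊇ FIRST(B) = {a,b}; new: +{a,b}
  S→B: FOLLOW(B) ⊇ FOLLOW(S) ⊇ {$,a,b}; new: +{$,a,b}
  S→c A: FOLLOW(A) ⊇ FOLLOW(S) ⊇ {$,a,b}; new: +{$,a,b}
  S→c C: FOLLOW(C) ⊇ FOLLOW(S) ⊇ {$,a,b}; new: +{$,a,b}
  S: {$,a,b}  A: {$,a,b}  B: {$,a,b}  C: {$,a,b}
iter 2: done
  S: {$,a,b}  A: {$,a,b}  B: {$,a,b}  C: {$,a,b}

FOLLOW(S) = ["$", "a", "b"]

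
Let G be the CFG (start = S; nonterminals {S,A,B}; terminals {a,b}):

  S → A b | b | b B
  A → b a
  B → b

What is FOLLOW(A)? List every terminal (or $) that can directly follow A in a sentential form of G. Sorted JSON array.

FIRST sets, iterate to fixpoint:
iter 1:
  A via A→b a: +{b}
  B via B→b: +{b}
  S via S→A b: +{b}
  FIRST(S)={b}  FIRST(A)={b}  FIRST(B)={b}
iter 2: done
  FIRST(S)={b}  FIRST(A)={b}  FIRST(B)={b}

FOLLOW sets:
initialize: $ ∈ FOLLOW(S)
pass 1:
  S→A b: FOLLOW(A) ⊇ FIRST(b) = {b}; new: +{b}
  S→b B: FOLLOW(B) ⊇ FOLLOW(S) ⊇ {$}; new: +{$}
  FOLLOW(S)={$}  FOLLOW(A)={b}  FOLLOW(B)={$}
pass 2: — fixpoint
  FOLLOW(S)={$}  FOLLOW(A)={b}  FOLLOW(B)={$}

FOLLOW(A) = ["b"]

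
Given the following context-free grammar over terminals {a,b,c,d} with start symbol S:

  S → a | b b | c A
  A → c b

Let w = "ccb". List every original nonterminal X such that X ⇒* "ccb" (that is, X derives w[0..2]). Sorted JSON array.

CNF form of G:
  S -> T0 A | T1 T1 | a
  A -> T0 T1
  T0 -> c
  T1 -> b

CYK table (by increasing span) (cells [i..j] with 0 ≤ i ≤ j ≤ 2 only):
  cell(0,0) c: {T0}  orig:{}
  cell(1,1) c: {T0}  orig:{}
  cell(2,2) b: {T1}  orig:{}
  cell(0,1) cc: ∅
  cell(1,2) cb: {A}
  cell(0,2) ccb: {S}

Original NTs in T[0,2] deriving "ccb": ["S"]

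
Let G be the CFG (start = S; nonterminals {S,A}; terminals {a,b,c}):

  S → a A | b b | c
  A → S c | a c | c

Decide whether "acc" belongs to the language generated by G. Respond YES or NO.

CNF form of G:
  S -> T1 A | T2 T2 | c
  A -> S T0 | T1 T0 | c
  T0 -> c
  T1 -> a
  T2 -> b

CYK table (by increasing span):
  cell(0,0) a: {T1}  orig:{}
  cell(1,1) c: {A,S,T0}  orig:{A,S}
  cell(2,2) c: {A,S,T0}  orig:{A,S}
  cell(0,1) ac: {A,S}
  cell(1,2) cc: {A}
  cell(0,2) acc: {A,S}

S ∈ T[0,2] ⇒ YES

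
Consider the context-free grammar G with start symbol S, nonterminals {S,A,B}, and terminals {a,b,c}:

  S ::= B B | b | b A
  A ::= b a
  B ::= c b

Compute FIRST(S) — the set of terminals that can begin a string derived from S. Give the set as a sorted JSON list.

Compute FIRST by fixpoint:
iter 1:
  A via A→b a: +{b}
  B via B→c b: +{c}
  S via S→B B: +{c}
  S via S→b: +{b}
  FIRST[S]={b,c}  FIRST[A]={b}  FIRST[B]={c}
iter 2: — fixpoint
  FIRST[S]={b,c}  FIRST[A]={b}  FIRST[B]={c}

FIRST(S) = ["b", "c"]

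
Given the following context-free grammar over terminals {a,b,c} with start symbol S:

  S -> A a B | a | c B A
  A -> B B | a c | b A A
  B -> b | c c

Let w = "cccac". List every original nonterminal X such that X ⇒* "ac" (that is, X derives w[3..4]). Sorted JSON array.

CNF form of G:
  S -> A X4 | T1 X5 | a
  A -> B B | T0 T1 | T2 X3
  B -> T1 T1 | b
  T0 -> a
  T1 -> c
  T2 -> b
  X3 -> A A
  X4 -> T0 B
  X5 -> B A

CYK fill, restricted to cells inside w[3..4]:
  [3..3]={S,T0}  "a"  orig:{S}
  [4..4]={T1}  "c"  orig:{}
  [3..4]={A}  "ac"

Original NTs in T[3,4] deriving "ac": ["A"]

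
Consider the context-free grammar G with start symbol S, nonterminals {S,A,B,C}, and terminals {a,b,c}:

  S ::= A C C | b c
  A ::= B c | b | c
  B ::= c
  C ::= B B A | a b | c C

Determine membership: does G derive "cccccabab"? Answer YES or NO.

CNF form of G:
  S -> A X4 | T2 T0
  A -> B T0 | b | c
  B -> c
  C -> B X3 | T0 C | T1 T2
  T0 -> c
  T1 -> a
  T2 -> b
  X3 -> B A
  X4 -> C C

CYK table (by increasing span):
  T[0,0] 'c' = {A,B,T0}  orig:{A,B}
  T[1,1] 'c' = {A,B,T0}  orig:{A,B}
  T[2,2] 'c' = {A,B,T0}  orig:{A,B}
  T[3,3] 'c' = {A,B,T0}  orig:{A,B}
  T[4,4] 'c' = {A,B,T0}  orig:{A,B}
  T[5,5] 'a' = {T1}  orig:{}
  T[6,6] 'b' = {A,T2}  orig:{A}
  T[7,7] 'a' = {T1}  orig:{}
  T[8,8] 'b' = {A,T2}  orig:{A}
  T[0,1] 'cc' = {A,X3}  orig:{A}
  T[1,2] 'cc' = {A,X3}  orig:{A}
  T[2,3] 'cc' = {A,X3}  orig:{A}
  T[3,4] 'cc' = {A,X3}  orig:{A}
  T[4,5] 'ca' = ∅
  T[5,6] 'ab' = {C}
  T[6,7] 'ba' = ∅
  T[7,8] 'ab' = {C}
  T[0,2] 'ccc' = {C,X3}  orig:{C}
  T[1,3] 'ccc' = {C,X3}  orig:{C}
  T[2,4] 'ccc' = {C,X3}  orig:{C}
  T[3,5] 'cca' = ∅
  T[4,6] 'cab' = {C}
  T[5,7] 'aba' = ∅
  T[6,8] 'bab' = ∅
  T[0,3] 'cccc' = {C}
  T[1,4] 'cccc' = {C}
  T[2,5] 'ccca' = ∅
  T[3,6] 'ccab' = {C}
  T[4,7] 'caba' = ∅
  T[5,8] 'abab' = {X4}  orig:{}
  T[0,4] 'ccccc' = {C}
  T[1,5] 'cccca' = ∅
  T[2,6] 'cccab' = {C,X4}  orig:{C}
  T[3,7] 'ccaba' = ∅
  T[4,8] 'cabab' = {S,X4}  orig:{S}
  T[0,5] 'ccccca' = ∅
  T[1,6] 'ccccab' = {C,S,X4}  orig:{C,S}
  T[2,7] 'cccaba' = ∅
  T[3,8] 'ccabab' = {S,X4}  orig:{S}
  T[0,6] 'cccccab' = {C,S,X4}  orig:{C,S}
  T[1,7] 'ccccaba' = ∅
  T[2,8] 'cccabab' = {S,X4}  orig:{S}
  T[0,7] 'cccccaba' = ∅
  T[1,8] 'ccccabab' = {S,X4}  orig:{S}
  T[0,8] 'cccccabab' = {S,X4}  orig:{S}

S ∈ T[0,8] ⇒ YES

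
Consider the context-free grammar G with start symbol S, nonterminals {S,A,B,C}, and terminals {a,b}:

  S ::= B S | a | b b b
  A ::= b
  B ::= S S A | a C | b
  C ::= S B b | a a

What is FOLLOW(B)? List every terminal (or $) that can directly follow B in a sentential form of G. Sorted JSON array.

Compute FIRST by fixpoint:
pass 1:
  A via A→b: +{b}
  B via B→a C: +{a}
  B via B→b: +{b}
  C via C→a a: +{a}
  S via S→B S: +{a,b}
  S: {a,b}  A: {b}  B: {a,b}  C: {a}
pass 2:
  C via C→S B b: +{b}
  S: {a,b}  A: {b}  B: {a,b}  C: {a,b}
pass 3: — fixpoint
  S: {a,b}  A: {b}  B: {a,b}  C: {a,b}

FOLLOW sets:
seed FOLLOW(S) with $
iter 1:
  B→S S A: FOLLOW(S) ⊇ FIRST(S) = {a,b}; new: +{a,b}
  C→S B b: FOLLOW(B) ⊇ FIRST(b) = {b}; new: +{b}
  S→B S: FOLLOW(B) ⊇ FIRST(S) = {a,b}; new: +{a}
  S: {$,a,b}  A: {}  B: {a,b}  C: {}
iter 2:
  B→S S A: FOLLOW(A) ⊇ FOLLOW(B) ⊇ {a,b}; new: +{a,b}
  B→a C: FOLLOW(C) ⊇ FOLLOW(B) ⊇ {a,b}; new: +{a,b}
  S: {$,a,b}  A: {a,b}  B: {a,b}  C: {a,b}
iter 3: done
  S: {$,a,b}  A: {a,b}  B: {a,b}  C: {a,b}

FOLLOW(B) = ["a", "b"]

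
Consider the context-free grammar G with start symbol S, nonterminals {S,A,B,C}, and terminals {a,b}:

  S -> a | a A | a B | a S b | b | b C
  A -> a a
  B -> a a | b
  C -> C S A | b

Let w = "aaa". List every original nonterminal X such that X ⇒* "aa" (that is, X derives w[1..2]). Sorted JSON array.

CNF form of G:
  S -> T0 A | T0 B | T0 X3 | T1 C | a | b
  A -> T0 T0
  B -> T0 T0 | b
  C -> C X2 | b
  T0 -> a
  T1 -> b
  X2 -> S A
  X3 -> S T1

CYK table (by increasing span) — only the sub-triangle for w[1..2]:
  [1..1]={S,T0}  "a"  orig:{S}
  [2..2]={S,T0}  "a"  orig:{S}
  [1..2]={A,B}  "aa"

Original NTs in T[1,2] deriving "aa": ["A", "B"]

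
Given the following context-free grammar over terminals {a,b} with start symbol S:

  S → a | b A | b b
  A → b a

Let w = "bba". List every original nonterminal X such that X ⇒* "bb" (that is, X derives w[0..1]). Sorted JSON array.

Convert to CNF:
  S -> T0 A | T0 T0 | a
  A -> T0 T1
  T0 -> b
  T1 -> a

CYK table (by increasing span), restricted to cells inside w[0..1]:
  T[0,0] 'b' = {T0}  orig:{}
  T[1,1] 'b' = {T0}  orig:{}
  T[0,1] 'bb' = {S}

Original NTs in T[0,1] deriving "bb": ["S"]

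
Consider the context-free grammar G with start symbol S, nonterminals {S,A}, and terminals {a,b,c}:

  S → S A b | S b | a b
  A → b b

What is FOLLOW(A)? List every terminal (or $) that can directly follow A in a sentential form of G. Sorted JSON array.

Compute FIRST by fixpoint:
[1]
  A via A→b b: +{b}
  S via S→a b: +{a}
  FIRST[S]={a}  FIRST[A]={b}
[2] done
  FIRST[S]={a}  FIRST[A]={b}

Compute FOLLOW by fixpoint:
seed FOLLOW(S) with $
pass 1:
  S→S A b: FOLLOW(S) ⊇ FIRST(A) = {b}; new: +{b}
  S→S A b: FOLLOW(A) ⊇ FIRST(b) = {b}; new: +{b}
  S: {$,b}  A: {b}
pass 2: (no change)
  S: {$,b}  A: {b}

FOLLOW(A) = ["b"]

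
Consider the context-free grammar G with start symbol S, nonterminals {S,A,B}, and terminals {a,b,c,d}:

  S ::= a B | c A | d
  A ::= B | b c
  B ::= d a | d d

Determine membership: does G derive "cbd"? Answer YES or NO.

Convert to CNF:
  S -> T1 A | T3 B | d
  A -> T0 T1 | T2 T2 | T2 T3
  B -> T2 T2 | T2 T3
  T0 -> b
  T1 -> c
  T2 -> d
  T3 -> a

CYK table (by increasing span):
  T[0,0] 'c' = {T1}  orig:{}
  T[1,1] 'b' = {T0}  orig:{}
  T[2,2] 'd' = {S,T2}  orig:{S}
  T[0,1] 'cb' = ∅
  T[1,2] 'bd' = ∅
  T[0,2] 'cbd' = ∅

S ∉ T[0,2] ⇒ NO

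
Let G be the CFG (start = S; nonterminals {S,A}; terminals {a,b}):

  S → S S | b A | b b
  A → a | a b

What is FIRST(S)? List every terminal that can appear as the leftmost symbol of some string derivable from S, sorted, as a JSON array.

Compute FIRST by fixpoint:
pass 1:
  A via A→a: +{a}
  S via S→b A: +{b}
  S: {b}  A: {a}
pass 2: — fixpoint
  S: {b}  A: {a}

FIRST(S) = ["b"]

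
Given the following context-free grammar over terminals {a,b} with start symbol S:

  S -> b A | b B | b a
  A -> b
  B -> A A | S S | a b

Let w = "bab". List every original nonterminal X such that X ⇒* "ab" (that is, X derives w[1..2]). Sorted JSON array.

Convert to CNF:
  S -> T1 A | T1 B | T1 T0
  A -> b
  B -> A A | S S | T0 T1
  T0 -> a
  T1 -> b

CYK table (by increasing span), restricted to cells inside w[1..2]:
  cell(1,1) a: {T0}  orig:{}
  cell(2,2) b: {A,T1}  orig:{A}
  cell(1,2) ab: {B}

Original NTs in T[1,2] deriving "ab": ["B"]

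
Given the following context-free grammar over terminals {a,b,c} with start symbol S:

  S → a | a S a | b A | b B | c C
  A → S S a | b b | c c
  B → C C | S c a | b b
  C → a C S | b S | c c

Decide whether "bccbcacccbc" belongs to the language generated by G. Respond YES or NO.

Convert to CNF:
  S -> T0 X6 | T1 A | T1 B | T2 C | a
  A -> S X3 | T1 T1 | T2 T2
  B -> C C | S X4 | T1 T1
  C -> T0 X5 | T1 S | T2 T2
  T0 -> a
  T1 -> b
  T2 -> c
  X3 -> S T0
  X4 -> T2 T0
  X5 -> C S
  X6 -> S T0

CYK table (by increasing span):
  T[0,0] 'b' = {T1}  orig:{}
  T[1,1] 'c' = {T2}  orig:{}
  T[2,2] 'c' = {T2}  orig:{}
  T[3,3] 'b' = {T1}  orig:{}
  T[4,4] 'c' = {T2}  orig:{}
  T[5,5] 'a' = {S,T0}  orig:{S}
  T[6,6] 'c' = {T2}  orig:{}
  T[7,7] 'c' = {T2}  orig:{}
  T[8,8] 'c' = {T2}  orig:{}
  T[9,9] 'b' = {T1}  orig:{}
  T[10,10] 'c' = {T2}  orig:{}
  T[0,1] 'bc' = ∅
  T[1,2] 'cc' = {A,C}
  T[2,3] 'cb' = ∅
  T[3,4] 'bc' = ∅
  T[4,5] 'ca' = {X4}  orig:{}
  T[5,6] 'ac' = ∅
  T[6,7] 'cc' = {A,C}
  T[7,8] 'cc' = {A,C}
  T[8,9] 'cb' = ∅
  T[9,10] 'bc' = ∅
  T[0,2] 'bcc' = {S}
  T[1,3] 'ccb' = ∅
  T[2,4] 'cbc' = ∅
  T[3,5] 'bca' = ∅
  T[4,6] 'cac' = ∅
  T[5,7] 'acc' = ∅
  T[6,8] 'ccc' = {S}
  T[7,9] 'ccb' = ∅
  T[8,10] 'cbc' = ∅
  T[0,3] 'bccb' = ∅
  T[1,4] 'ccbc' = ∅
  T[2,5] 'cbca' = ∅
  T[3,6] 'bcac' = ∅
  T[4,7] 'cacc' = ∅
  T[5,8] 'accc' = ∅
  T[6,9] 'cccb' = ∅
  T[7,10] 'ccbc' = ∅
  T[0,4] 'bccbc' = ∅
  T[1,5] 'ccbca' = ∅
  T[2,6] 'cbcac' = ∅
  T[3,7] 'bcacc' = ∅
  T[4,8] 'caccc' = ∅
  T[5,9] 'acccb' = ∅
  T[6,10] 'cccbc' = ∅
  T[0,5] 'bccbca' = ∅
  T[1,6] 'ccbcac' = ∅
  T[2,7] 'cbcacc' = ∅
  T[3,8] 'bcaccc' = ∅
  T[4,9] 'cacccb' = ∅
  T[5,10] 'acccbc' = ∅
  T[0,6] 'bccbcac' = ∅
  T[1,7] 'ccbcacc' = ∅
  T[2,8] 'cbcaccc' = ∅
  T[3,9] 'bcacccb' = ∅
  T[4,10] 'cacccbc' = ∅
  T[0,7] 'bccbcacc' = ∅
  T[1,8] 'ccbcaccc' = ∅
  T[2,9] 'cbcacccb' = ∅
  T[3,10] 'bcacccbc' = ∅
  T[0,8] 'bccbcaccc' = ∅
  T[1,9] 'ccbcacccb' = ∅
  T[2,10] 'cbcacccbc' = ∅
  T[0,9] 'bccbcacccb' = ∅
  T[1,10] 'ccbcacccbc' = ∅
  T[0,10] 'bccbcacccbc' = ∅

S ∉ T[0,10] ⇒ NO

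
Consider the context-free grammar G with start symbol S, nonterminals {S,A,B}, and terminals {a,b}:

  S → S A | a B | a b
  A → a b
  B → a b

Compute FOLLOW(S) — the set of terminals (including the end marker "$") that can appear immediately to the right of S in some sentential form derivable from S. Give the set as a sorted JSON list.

FIRST iteration:
round 1:
  A via A→a b: +{a}
  B via B→a b: +{a}
  S via S→a B: +{a}
  FIRST(S)={a}  FIRST(A)={a}  FIRST(B)={a}
round 2: done
  FIRST(S)={a}  FIRST(A)={a}  FIRST(B)={a}

Compute FOLLOW by fixpoint:
seed FOLLOW(S) with $
pass 1:
  S→S A: FOLLOW(S) ⊇ FIRST(A) = {a}; new: +{a}
  S→S A: FOLLOW(A) ⊇ FOLLOW(S) ⊇ {$,a}; new: +{$,a}
  S→a B: FOLLOW(B) ⊇ FOLLOW(S) ⊇ {$,a}; new: +{$,a}
  FOLLOW[S]={$,a}  FOLLOW[A]={$,a}  FOLLOW[B]={$,a}
pass 2: — fixpoint
  FOLLOW[S]={$,a}  FOLLOW[A]={$,a}  FOLLOW[B]={$,a}

FOLLOW(S) = ["$", "a"]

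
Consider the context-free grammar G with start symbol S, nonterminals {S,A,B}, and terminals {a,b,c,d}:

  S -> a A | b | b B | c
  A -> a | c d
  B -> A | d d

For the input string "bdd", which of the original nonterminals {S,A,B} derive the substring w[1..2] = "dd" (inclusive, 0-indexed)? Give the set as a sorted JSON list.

Convert to CNF:
  S -> T2 A | T3 B | b | c
  A -> T0 T1 | a
  B -> T0 T1 | T1 T1 | a
  T0 -> c
  T1 -> d
  T2 -> a
  T3 -> b

CYK fill (cells [i..j] with 1 ≤ i ≤ j ≤ 2 only):
  [1..1]={T1}  "d"  orig:{}
  [2..2]={T1}  "d"  orig:{}
  [1..2]={B}  "dd"

Original NTs in T[1,2] deriving "dd": ["B"]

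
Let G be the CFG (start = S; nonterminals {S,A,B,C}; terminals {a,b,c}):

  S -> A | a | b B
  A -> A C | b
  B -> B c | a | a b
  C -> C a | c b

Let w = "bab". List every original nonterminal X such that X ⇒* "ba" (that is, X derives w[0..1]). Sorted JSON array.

CNF form of G:
  S -> A C | T2 B | a | b
  A -> A C | b
  B -> B T0 | T1 T2 | a
  C -> C T1 | T0 T2
  T0 -> c
  T1 -> a
  T2 -> b

CYK table (by increasing span), restricted to cells inside w[0..1]:
  cell(0,0) b: {A,S,T2}  orig:{A,S}
  cell(1,1) a: {B,S,T1}  orig:{B,S}
  cell(0,1) ba: {S}

Original NTs in T[0,1] deriving "ba": ["S"]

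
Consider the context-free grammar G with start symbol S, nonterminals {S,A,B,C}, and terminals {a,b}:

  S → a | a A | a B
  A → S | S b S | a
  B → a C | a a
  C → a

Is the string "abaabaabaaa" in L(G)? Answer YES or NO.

Convert to CNF:
  S -> T1 A | T1 B | a
  A -> S X2 | T1 A | T1 B | a
  B -> T1 C | T1 T1
  C -> a
  T0 -> b
  T1 -> a
  X2 -> T0 S

Fill CYK table bottom-up:
  [0..0]={A,C,S,T1}  "a"  orig:{A,C,S}
  [1..1]={T0}  "b"  orig:{}
  [2..2]={A,C,S,T1}  "a"  orig:{A,C,S}
  [3..3]={A,C,S,T1}  "a"  orig:{A,C,S}
  [4..4]={T0}  "b"  orig:{}
  [5..5]={A,C,S,T1}  "a"  orig:{A,C,S}
  [6..6]={A,C,S,T1}  "a"  orig:{A,C,S}
  [7..7]={T0}  "b"  orig:{}
  [8..8]={A,C,S,T1}  "a"  orig:{A,C,S}
  [9..9]={A,C,S,T1}  "a"  orig:{A,C,S}
  [10..10]={A,C,S,T1}  "a"  orig:{A,C,S}
  [0..1]=∅  "ab"
  [1..2]={X2}  "ba"  orig:{}
  [2..3]={A,B,S}  "aa"
  [3..4]=∅  "ab"
  [4..5]={X2}  "ba"  orig:{}
  [5..6]={A,B,S}  "aa"
  [6..7]=∅  "ab"
  [7..8]={X2}  "ba"  orig:{}
  [8..9]={A,B,S}  "aa"
  [9..10]={A,B,S}  "aa"
  [0..2]={A}  "aba"
  [1..3]={X2}  "baa"  orig:{}
  [2..4]=∅  "aab"
  [3..5]={A}  "aba"
  [4..6]={X2}  "baa"  orig:{}
  [5..7]=∅  "aab"
  [6..8]={A}  "aba"
  [7..9]={X2}  "baa"  orig:{}
  [8..10]={A,S}  "aaa"
  [0..3]={A}  "abaa"
  [1..4]=∅  "baab"
  [2..5]={A,S}  "aaba"
  [3..6]={A}  "abaa"
  [4..7]=∅  "baab"
  [5..8]={A,S}  "aaba"
  [6..9]={A}  "abaa"
  [7..10]={X2}  "baaa"  orig:{}
  [0..4]=∅  "abaab"
  [1..5]={X2}  "baaba"  orig:{}
  [2..6]={A,S}  "aabaa"
  [3..7]=∅  "abaab"
  [4..8]={X2}  "baaba"  orig:{}
  [5..9]={A,S}  "aabaa"
  [6..10]={A}  "abaaa"
  [0..5]={A}  "abaaba"
  [1..6]={X2}  "baabaa"  orig:{}
  [2..7]=∅  "aabaab"
  [3..8]={A}  "abaaba"
  [4..9]={X2}  "baabaa"  orig:{}
  [5..10]={A,S}  "aabaaa"
  [0..6]={A}  "abaabaa"
  [1..7]=∅  "baabaab"
  [2..8]={A,S}  "aabaaba"
  [3..9]={A}  "abaabaa"
  [4..10]={X2}  "baabaaa"  orig:{}
  [0..7]=∅  "abaabaab"
  [1..8]={X2}  "baabaaba"  orig:{}
  [2..9]={A,S}  "aabaabaa"
  [3..10]={A}  "abaabaaa"
  [0..8]={A}  "abaabaaba"
  [1..9]={X2}  "baabaabaa"  orig:{}
  [2..10]={A,S}  "aabaabaaa"
  [0..9]={A}  "abaabaabaa"
  [1..10]={X2}  "baabaabaaa"  orig:{}
  [0..10]={A}  "abaabaabaaa"

S ∉ T[0,10] ⇒ NO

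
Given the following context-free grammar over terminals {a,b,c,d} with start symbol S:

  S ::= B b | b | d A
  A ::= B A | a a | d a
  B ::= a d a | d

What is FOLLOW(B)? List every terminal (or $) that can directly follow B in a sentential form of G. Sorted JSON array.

FIRST sets, iterate to fixpoint:
round 1:
  A via A→a a: +{a}
  A via A→d a: +{d}
  B via B→a d a: +{a}
  B via B→d: +{d}
  S via S→B b: +{a,d}
  S via S→b: +{b}
  FIRST[S]={a,b,d}  FIRST[A]={a,d}  FIRST[B]={a,d}
round 2: done
  FIRST[S]={a,b,d}  FIRST[A]={a,d}  FIRST[B]={a,d}

FOLLOW sets:
seed FOLLOW(S) with $
pass 1:
  A→B A: FOLLOW(B) ⊇ FIRST(A) = {a,d}; new: +{a,d}
  S→B b: FOLLOW(B) ⊇ FIRST(b) = {b}; new: +{b}
  S→d A: FOLLOW(A) ⊇ FOLLOW(S) ⊇ {$}; new: +{$}
  FOLLOW(S)={$}  FOLLOW(A)={$}  FOLLOW(B)={a,b,d}
pass 2: (no change)
  FOLLOW(S)={$}  FOLLOW(A)={$}  FOLLOW(B)={a,b,d}

FOLLOW(B) = ["a", "b", "d"]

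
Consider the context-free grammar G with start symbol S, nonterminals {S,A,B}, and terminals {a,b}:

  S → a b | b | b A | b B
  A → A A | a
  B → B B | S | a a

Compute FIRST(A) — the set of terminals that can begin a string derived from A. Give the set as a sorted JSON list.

FIRST sets, iterate to fixpoint:
[1]
  A via A→a: +{a}
  B via B→a a: +{a}
  S via S→a b: +{a}
  S via S→b: +{b}
  FIRST(S)={a,b}  FIRST(A)={a}  FIRST(B)={a}
[2]
  B via B→S: +{b}
  FIRST(S)={a,b}  FIRST(A)={a}  FIRST(B)={a,b}
[3] (stable)
  FIRST(S)={a,b}  FIRST(A)={a}  FIRST(B)={a,b}

FIRST(A) = ["a"]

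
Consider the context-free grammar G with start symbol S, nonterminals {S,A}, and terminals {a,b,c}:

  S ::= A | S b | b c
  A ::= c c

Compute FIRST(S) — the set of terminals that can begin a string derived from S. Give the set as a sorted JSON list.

FIRST iteration:
iter 1:
  A via A→c c: +{c}
  S via S→A: +{c}
  S via S→b c: +{b}
  FIRST(S)={b,c}  FIRST(A)={c}
iter 2: done
  FIRST(S)={b,c}  FIRST(A)={c}

FIRST(S) = ["b", "c"]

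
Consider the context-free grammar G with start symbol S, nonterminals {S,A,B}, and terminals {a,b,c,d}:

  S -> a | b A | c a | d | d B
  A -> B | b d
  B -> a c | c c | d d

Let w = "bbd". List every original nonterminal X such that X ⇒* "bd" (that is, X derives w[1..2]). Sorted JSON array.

Convert to CNF:
  S -> T1 T0 | T2 A | T3 B | a | d
  A -> T0 T1 | T1 T1 | T2 T3 | T3 T3
  B -> T0 T1 | T1 T1 | T3 T3
  T0 -> a
  T1 -> c
  T2 -> b
  T3 -> d

CYK table (by increasing span) — only the sub-triangle for w[1..2]:
  [1..1]={T2}  "b"  orig:{}
  [2..2]={S,T3}  "d"  orig:{S}
  [1..2]={A}  "bd"

Original NTs in T[1,2] deriving "bd": ["A"]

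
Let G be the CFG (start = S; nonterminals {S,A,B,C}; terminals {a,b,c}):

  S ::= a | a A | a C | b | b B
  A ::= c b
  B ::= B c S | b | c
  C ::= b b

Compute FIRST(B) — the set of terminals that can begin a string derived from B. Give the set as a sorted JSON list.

FIRST iteration:
pass 1:
  A via A→c b: +{c}
  B via B→b: +{b}
  B via B→c: +{c}
  C via C→b b: +{b}
  S via S→a: +{a}
  S via S→b: +{b}
  S: {a,b}  A: {c}  B: {b,c}  C: {b}
pass 2: (stable)
  S: {a,b}  A: {c}  B: {b,c}  C: {b}

FIRST(B) = ["b", "c"]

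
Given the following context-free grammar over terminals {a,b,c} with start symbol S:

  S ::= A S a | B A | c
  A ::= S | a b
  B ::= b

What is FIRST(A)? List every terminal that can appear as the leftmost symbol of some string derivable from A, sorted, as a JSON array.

FIRST iteration:
iter 1:
  A via A→a b: +{a}
  B via B→b: +{b}
  S via S→A S a: +{a}
  S via S→B A: +{b}
  S via S→c: +{c}
  S: {a,b,c}  A: {a}  B: {b}
iter 2:
  A via A→S: +{b,c}
  S: {a,b,c}  A: {a,b,c}  B: {b}
iter 3: done
  S: {a,b,c}  A: {a,b,c}  B: {b}

FIRST(A) = ["a", "b", "c"]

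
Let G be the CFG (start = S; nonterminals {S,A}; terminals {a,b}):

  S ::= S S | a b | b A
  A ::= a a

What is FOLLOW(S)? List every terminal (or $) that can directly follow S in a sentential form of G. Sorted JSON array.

FIRST iteration:
pass 1:
  A via A→a a: +{a}
  S via S→a b: +{a}
  S via S→b A: +{b}
  S: {a,b}  A: {a}
pass 2: — fixpoint
  S: {a,b}  A: {a}

Compute FOLLOW by fixpoint:
seed FOLLOW(S) with $
[1]
  S→S S: FOLLOW(S) ⊇ FIRST(S) = {a,b}; new: +{a,b}
  S→b A: FOLLOW(A) ⊇ FOLLOW(S) ⊇ {$,a,b}; new: +{$,a,b}
  S: {$,a,b}  A: {$,a,b}
[2] done
  S: {$,a,b}  A: {$,a,b}

FOLLOW(S) = ["$", "a", "b"]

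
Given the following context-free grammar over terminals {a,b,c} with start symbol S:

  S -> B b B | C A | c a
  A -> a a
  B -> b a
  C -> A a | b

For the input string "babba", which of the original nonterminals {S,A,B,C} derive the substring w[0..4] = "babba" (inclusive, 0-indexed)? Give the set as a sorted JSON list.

Convert to CNF:
  S -> B X3 | C A | T2 T0
  A -> T0 T0
  B -> T1 T0
  C -> A T0 | b
  T0 -> a
  T1 -> b
  T2 -> c
  X3 -> T1 B

CYK fill (cells [i..j] with 0 ≤ i ≤ j ≤ 4 only):
  cell(0,0) b: {C,T1}  orig:{C}
  cell(1,1) a: {T0}  orig:{}
  cell(2,2) b: {C,T1}  orig:{C}
  cell(3,3) b: {C,T1}  orig:{C}
  cell(4,4) a: {T0}  orig:{}
  cell(0,1) ba: {B}
  cell(1,2) ab: ∅
  cell(2,3) bb: ∅
  cell(3,4) ba: {B}
  cell(0,2) bab: ∅
  cell(1,3) abb: ∅
  cell(2,4) bba: {X3}  orig:{}
  cell(0,3) babb: ∅
  cell(1,4) abba: ∅
  cell(0,4) babba: {S}

Original NTs in T[0,4] deriving "babba": ["S"]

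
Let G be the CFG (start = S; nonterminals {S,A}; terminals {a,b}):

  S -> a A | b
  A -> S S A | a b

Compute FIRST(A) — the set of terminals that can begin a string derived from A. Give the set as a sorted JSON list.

Compute FIRST by fixpoint:
pass 1:
  A via A→a b: +{a}
  S via S→a A: +{a}
  S via S→b: +{b}
  FIRST(S)={a,b}  FIRST(A)={a}
pass 2:
  A via A→S S A: +{b}
  FIRST(S)={a,b}  FIRST(A)={a,b}
pass 3: (stable)
  FIRST(S)={a,b}  FIRST(A)={a,b}

FIRST(A) = ["a", "b"]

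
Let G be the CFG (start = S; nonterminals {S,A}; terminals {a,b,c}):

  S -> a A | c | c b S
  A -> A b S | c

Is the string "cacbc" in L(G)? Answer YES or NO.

Convert to CNF:
  S -> T1 A | T2 X4 | c
  A -> A X3 | c
  T0 -> b
  T1 -> a
  T2 -> c
  X3 -> T0 S
  X4 -> T0 S

Fill CYK table bottom-up:
  cell(0,0) c: {A,S,T2}  orig:{A,S}
  cell(1,1) a: {T1}  orig:{}
  cell(2,2) c: {A,S,T2}  orig:{A,S}
  cell(3,3) b: {T0}  orig:{}
  cell(4,4) c: {A,S,T2}  orig:{A,S}
  cell(0,1) ca: ∅
  cell(1,2) ac: {S}
  cell(2,3) cb: ∅
  cell(3,4) bc: {X3,X4}  orig:{}
  cell(0,2) cac: ∅
  cell(1,3) acb: ∅
  cell(2,4) cbc: {A,S}
  cell(0,3) cacb: ∅
  cell(1,4) acbc: {S}
  cell(0,4) cacbc: ∅

S ∉ T[0,4] ⇒ NO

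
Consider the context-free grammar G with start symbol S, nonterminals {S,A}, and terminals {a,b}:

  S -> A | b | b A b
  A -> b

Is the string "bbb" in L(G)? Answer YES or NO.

Convert to CNF:
  S -> T0 X1 | b
  A -> b
  T0 -> b
  X1 -> A T0

CYK table (by increasing span):
  [0..0]={A,S,T0}  "b"  orig:{A,S}
  [1..1]={A,S,T0}  "b"  orig:{A,S}
  [2..2]={A,S,T0}  "b"  orig:{A,S}
  [0..1]={X1}  "bb"  orig:{}
  [1..2]={X1}  "bb"  orig:{}
  [0..2]={S}  "bbb"

S ∈ T[0,2] ⇒ YES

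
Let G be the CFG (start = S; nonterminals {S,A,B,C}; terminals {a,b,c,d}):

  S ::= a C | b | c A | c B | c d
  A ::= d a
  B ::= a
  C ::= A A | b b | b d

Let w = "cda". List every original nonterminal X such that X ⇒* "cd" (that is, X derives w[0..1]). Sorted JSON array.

Convert to CNF:
  S -> T1 C | T3 A | T3 B | T3 T0 | b
  A -> T0 T1
  B -> a
  C -> A A | T2 T0 | T2 T2
  T0 -> d
  T1 -> a
  T2 -> b
  T3 -> c

CYK fill — only the sub-triangle for w[0..1]:
  T[0,0] 'c' = {T3}  orig:{}
  T[1,1] 'd' = {T0}  orig:{}
  T[0,1] 'cd' = {S}

Original NTs in T[0,1] deriving "cd": ["S"]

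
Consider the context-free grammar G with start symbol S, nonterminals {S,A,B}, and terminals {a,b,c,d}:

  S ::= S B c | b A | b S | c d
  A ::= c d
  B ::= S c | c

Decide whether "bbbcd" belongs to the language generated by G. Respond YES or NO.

Convert to CNF:
  S -> S X3 | T0 T1 | T2 A | T2 S
  A -> T0 T1
  B -> S T0 | c
  T0 -> c
  T1 -> d
  T2 -> b
  X3 -> B T0

CYK fill:
  T[0,0] 'b' = {T2}  orig:{}
  T[1,1] 'b' = {T2}  orig:{}
  T[2,2] 'b' = {T2}  orig:{}
  T[3,3] 'c' = {B,T0}  orig:{B}
  T[4,4] 'd' = {T1}  orig:{}
  T[0,1] 'bb' = ∅
  T[1,2] 'bb' = ∅
  T[2,3] 'bc' = ∅
  T[3,4] 'cd' = {A,S}
  T[0,2] 'bbb' = ∅
  T[1,3] 'bbc' = ∅
  T[2,4] 'bcd' = {S}
  T[0,3] 'bbbc' = ∅
  T[1,4] 'bbcd' = {S}
  T[0,4] 'bbbcd' = {S}

S ∈ T[0,4] ⇒ YES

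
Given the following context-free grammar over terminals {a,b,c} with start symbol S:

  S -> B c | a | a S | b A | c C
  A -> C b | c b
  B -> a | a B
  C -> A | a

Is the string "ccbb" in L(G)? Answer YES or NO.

Convert to CNF:
  S -> B T1 | T0 A | T1 C | T2 S | a
  A -> C T0 | T1 T0
  B -> T2 B | a
  C -> C T0 | T1 T0 | a
  T0 -> b
  T1 -> c
  T2 -> a

Fill CYK table bottom-up:
  cell(0,0) c: {T1}  orig:{}
  cell(1,1) c: {T1}  orig:{}
  cell(2,2) b: {T0}  orig:{}
  cell(3,3) b: {T0}  orig:{}
  cell(0,1) cc: ∅
  cell(1,2) cb: {A,C}
  cell(2,3) bb: ∅
  cell(0,2) ccb: {S}
  cell(1,3) cbb: {A,C}
  cell(0,3) ccbb: {S}

S ∈ T[0,3] ⇒ YES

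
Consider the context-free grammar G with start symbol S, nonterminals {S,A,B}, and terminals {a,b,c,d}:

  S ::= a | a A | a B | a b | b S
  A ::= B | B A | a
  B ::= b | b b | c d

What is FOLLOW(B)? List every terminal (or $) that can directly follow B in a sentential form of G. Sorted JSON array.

FIRST sets, iterate to fixpoint:
iter 1:
  A via A→a: +{a}
  B via B→b: +{b}
  B via B→c d: +{c}
  S via S→a: +{a}
  S via S→b S: +{b}
  S: {a,b}  A: {a}  B: {b,c}
iter 2:
  A via A→B: +{b,c}
  S: {a,b}  A: {a,b,c}  B: {b,c}
iter 3: done
  S: {a,b}  A: {a,b,c}  B: {b,c}

Compute FOLLOW by fixpoint:
FOLLOW(S) := {$}
[1]
  A→B A: FOLLOW(B) ⊇ FIRST(A) = {a,b,c}; new: +{a,b,c}
  S→a A: FOLLOW(A) ⊇ FOLLOW(S) ⊇ {$}; new: +{$}
  S→a B: FOLLOW(B) ⊇ FOLLOW(S) ⊇ {$}; new: +{$}
  S: {$}  A: {$}  B: {$,a,b,c}
[2] done
  S: {$}  A: {$}  B: {$,a,b,c}

FOLLOW(B) = ["$", "a", "b", "c"]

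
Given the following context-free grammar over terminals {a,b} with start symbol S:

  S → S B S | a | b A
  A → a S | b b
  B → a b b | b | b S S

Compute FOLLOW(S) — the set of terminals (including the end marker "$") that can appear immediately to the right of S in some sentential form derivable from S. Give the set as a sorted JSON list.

FIRST sets, iterate to fixpoint:
iter 1:
  A via A→a S: +{a}
  A via A→b b: +{b}
  B via B→a b b: +{a}
  B via B→b: +{b}
  S via S→a: +{a}
  S via S→b A: +{b}
  S: {a,b}  A: {a,b}  B: {a,b}
iter 2: — fixpoint
  S: {a,b}  A: {a,b}  B: {a,b}

FOLLOW sets:
initialize: $ ∈ FOLLOW(S)
round 1:
  B→b S S: FOLLOW(S) ⊇ FIRST(S) = {a,b}; new: +{a,b}
  S→S B S: FOLLOW(B) ⊇ FIRST(S) = {a,b}; new: +{a,b}
  S→b A: FOLLOW(A) ⊇ FOLLOW(S) ⊇ {$,a,b}; new: +{$,a,b}
  S: {$,a,b}  A: {$,a,b}  B: {a,b}
round 2: (stable)
  S: {$,a,b}  A: {$,a,b}  B: {a,b}

FOLLOW(S) = ["$", "a", "b"]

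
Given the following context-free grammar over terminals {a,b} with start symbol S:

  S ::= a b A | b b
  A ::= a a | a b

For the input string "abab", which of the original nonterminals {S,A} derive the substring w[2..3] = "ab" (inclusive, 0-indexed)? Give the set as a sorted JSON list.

CNF form of G:
  S -> T0 X2 | T1 T1
  A -> T0 T0 | T0 T1
  T0 -> a
  T1 -> b
  X2 -> T1 A

CYK fill — only the sub-triangle for w[2..3]:
  cell(2,2) a: {T0}  orig:{}
  cell(3,3) b: {T1}  orig:{}
  cell(2,3) ab: {A}

Original NTs in T[2,3] deriving "ab": ["A"]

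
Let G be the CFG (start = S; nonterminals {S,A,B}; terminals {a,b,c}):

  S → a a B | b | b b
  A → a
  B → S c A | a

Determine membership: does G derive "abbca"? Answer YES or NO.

CNF form of G:
  S -> T1 X4 | T2 T2 | b
  A -> a
  B -> S X3 | a
  T0 -> c
  T1 -> a
  T2 -> b
  X3 -> T0 A
  X4 -> T1 B

CYK table (by increasing span):
  T[0,0] 'a' = {A,B,T1}  orig:{A,B}
  T[1,1] 'b' = {S,T2}  orig:{S}
  T[2,2] 'b' = {S,T2}  orig:{S}
  T[3,3] 'c' = {T0}  orig:{}
  T[4,4] 'a' = {A,B,T1}  orig:{A,B}
  T[0,1] 'ab' = ∅
  T[1,2] 'bb' = {S}
  T[2,3] 'bc' = ∅
  T[3,4] 'ca' = {X3}  orig:{}
  T[0,2] 'abb' = ∅
  T[1,3] 'bbc' = ∅
  T[2,4] 'bca' = {B}
  T[0,3] 'abbc' = ∅
  T[1,4] 'bbca' = {B}
  T[0,4] 'abbca' = {X4}  orig:{}

S ∉ T[0,4] ⇒ NO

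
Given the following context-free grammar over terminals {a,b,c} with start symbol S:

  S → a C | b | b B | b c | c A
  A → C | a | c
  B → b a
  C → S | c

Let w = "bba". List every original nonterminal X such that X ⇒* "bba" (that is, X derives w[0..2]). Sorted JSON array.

Convert to CNF:
  S -> T0 C | T1 B | T1 T2 | T2 A | b
  A -> T0 C | T1 B | T1 T2 | T2 A | a | b | c
  B -> T1 T0
  C -> T0 C | T1 B | T1 T2 | T2 A | b | c
  T0 -> a
  T1 -> b
  T2 -> c

Fill CYK table bottom-up, restricted to cells inside w[0..2]:
  [0..0]={A,C,S,T1}  "b"  orig:{A,C,S}
  [1..1]={A,C,S,T1}  "b"  orig:{A,C,S}
  [2..2]={A,T0}  "a"  orig:{A}
  [0..1]=∅  "bb"
  [1..2]={B}  "ba"
  [0..2]={A,C,S}  "bba"

Original NTs in T[0,2] deriving "bba": ["A", "C", "S"]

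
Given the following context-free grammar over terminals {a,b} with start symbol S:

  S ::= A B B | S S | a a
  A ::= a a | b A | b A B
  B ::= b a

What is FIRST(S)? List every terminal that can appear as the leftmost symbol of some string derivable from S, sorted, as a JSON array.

Compute FIRST by fixpoint:
iter 1:
  A via A→a a: +{a}
  A via A→b A: +{b}
  B via B→b a: +{b}
  S via S→A B B: +{a,b}
  S: {a,b}  A: {a,b}  B: {b}
iter 2: (no change)
  S: {a,b}  A: {a,b}  B: {b}

FIRST(S) = ["a", "b"]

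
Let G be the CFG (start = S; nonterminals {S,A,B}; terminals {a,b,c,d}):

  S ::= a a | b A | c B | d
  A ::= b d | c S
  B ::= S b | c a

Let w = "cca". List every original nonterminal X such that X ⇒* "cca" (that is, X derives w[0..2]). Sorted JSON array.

CNF form of G:
  S -> T0 A | T2 B | T3 T3 | d
  A -> T0 T1 | T2 S
  B -> S T0 | T2 T3
  T0 -> b
  T1 -> d
  T2 -> c
  T3 -> a

CYK fill — only the sub-triangle for w[0..2]:
  cell(0,0) c: {T2}  orig:{}
  cell(1,1) c: {T2}  orig:{}
  cell(2,2) a: {T3}  orig:{}
  cell(0,1) cc: ∅
  cell(1,2) ca: {B}
  cell(0,2) cca: {S}

Original NTs in T[0,2] deriving "cca": ["S"]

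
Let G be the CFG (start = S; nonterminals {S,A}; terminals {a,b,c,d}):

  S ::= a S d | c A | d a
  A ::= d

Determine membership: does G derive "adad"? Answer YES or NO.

CNF form of G:
  S -> T0 X3 | T1 T0 | T2 A
  A -> d
  T0 -> a
  T1 -> d
  T2 -> c
  X3 -> S T1

Fill CYK table bottom-up:
  [0..0]={T0}  "a"  orig:{}
  [1..1]={A,T1}  "d"  orig:{A}
  [2..2]={T0}  "a"  orig:{}
  [3..3]={A,T1}  "d"  orig:{A}
  [0..1]=∅  "ad"
  [1..2]={S}  "da"
  [2..3]=∅  "ad"
  [0..2]=∅  "ada"
  [1..3]={X3}  "dad"  orig:{}
  [0..3]={S}  "adad"

S ∈ T[0,3] ⇒ YES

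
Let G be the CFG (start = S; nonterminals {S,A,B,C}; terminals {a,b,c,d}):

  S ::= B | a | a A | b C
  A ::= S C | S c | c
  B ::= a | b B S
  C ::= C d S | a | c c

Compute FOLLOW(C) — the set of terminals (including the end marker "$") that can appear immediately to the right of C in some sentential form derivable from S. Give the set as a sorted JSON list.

FIRST sets, iterate to fixpoint:
round 1:
  A via A→c: +{c}
  B via B→a: +{a}
  B via B→b B S: +{b}
  C via C→a: +{a}
  C via C→c c: +{c}
  S via S→B: +{a,b}
  S: {a,b}  A: {c}  B: {a,b}  C: {a,c}
round 2:
  A via A→S C: +{a,b}
  S: {a,b}  A: {a,b,c}  B: {a,b}  C: {a,c}
round 3: (stable)
  S: {a,b}  A: {a,b,c}  B: {a,b}  C: {a,c}

FOLLOW iteration:
FOLLOW(S) := {$}
round 1:
  A→S C: FOLLOW(S) ⊇ FIRST(C) = {a,c}; new: +{a,c}
  B→b B S: FOLLOW(B) ⊇ FIRST(S) = {a,b}; new: +{a,b}
  B→b B S: FOLLOW(S) ⊇ FOLLOW(B) ⊇ {a,b}; new: +{b}
  C→C d S: FOLLOW(C) ⊇ FIRST(d) = {d}; new: +{d}
  C→C d S: FOLLOW(S) ⊇ FOLLOW(C) ⊇ {d}; new: +{d}
  S→B: FOLLOW(B) ⊇ FOLLOW(S) ⊇ {$,a,b,c,d}; new: +{$,c,d}
  S→a A: FOLLOW(A) ⊇ FOLLOW(S) ⊇ {$,a,b,c,d}; new: +{$,a,b,c,d}
  S→b C: FOLLOW(C) ⊇ FOLLOW(S) ⊇ {$,a,b,c,d}; new: +{$,a,b,c}
  FOLLOW[S]={$,a,b,c,d}  FOLLOW[A]={$,a,b,c,d}  FOLLOW[B]={$,a,b,c,d}  FOLLOW[C]={$,a,b,c,d}
round 2: done
  FOLLOW[S]={$,a,b,c,d}  FOLLOW[A]={$,a,b,c,d}  FOLLOW[B]={$,a,b,c,d}  FOLLOW[C]={$,a,b,c,d}

FOLLOW(C) = ["$", "a", "b", "c", "d"]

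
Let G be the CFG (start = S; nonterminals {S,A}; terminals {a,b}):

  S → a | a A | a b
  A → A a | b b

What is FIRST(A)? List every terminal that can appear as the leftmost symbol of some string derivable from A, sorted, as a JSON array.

FIRST sets, iterate to fixpoint:
[1]
  A via A→b b: +{b}
  S via S→a: +{a}
  FIRST[S]={a}  FIRST[A]={b}
[2] (no change)
  FIRST[S]={a}  FIRST[A]={b}

FIRST(A) = ["b"]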